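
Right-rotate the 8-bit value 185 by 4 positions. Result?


Rotate 0b10111001 right by 4 (8-bit) = 0b10011011 = 155

155


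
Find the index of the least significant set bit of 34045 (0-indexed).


0b1000010011111101. Lowest set bit at position 0

0


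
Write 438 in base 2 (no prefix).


438 = 110110110 in binary

110110110


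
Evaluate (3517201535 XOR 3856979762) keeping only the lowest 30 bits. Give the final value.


Step 1: 3517201535 ^ 3856979762 = 876669773
Step 2: 876669773 & 1073741823 = 876669773

876669773


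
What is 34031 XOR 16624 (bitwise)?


0b1000010011101111 ^ 0b100000011110000 = 0b1100010000011111 = 50207

50207


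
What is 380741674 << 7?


0b10110101100011010100000101010 << 7 = 0b101101011000110101000001010100000000 = 48734934272

48734934272


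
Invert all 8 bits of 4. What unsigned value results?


4 ^ 255 = 251

251


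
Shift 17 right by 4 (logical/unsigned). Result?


0b10001 >> 4 = 0b1 = 1

1


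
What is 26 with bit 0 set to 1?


26 | (1 << 0) = 26 | 1 = 27

27


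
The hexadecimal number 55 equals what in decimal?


55 hex = 85 decimal

85


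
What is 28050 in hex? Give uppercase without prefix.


28050 = 6D92 hex

6D92


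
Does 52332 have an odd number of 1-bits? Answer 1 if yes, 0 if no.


0b1100110001101100 has 8 ones => parity 0

0


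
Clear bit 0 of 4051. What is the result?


4051 & ~(1 << 0) = 4050

4050


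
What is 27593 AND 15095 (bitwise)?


0b110101111001001 & 0b11101011110111 = 0b10101011000001 = 10945

10945


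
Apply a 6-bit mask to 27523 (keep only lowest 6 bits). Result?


27523 & 63 = 3

3


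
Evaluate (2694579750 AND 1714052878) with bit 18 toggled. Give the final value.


Step 1: 2694579750 & 1714052878 = 537396742
Step 2: 537396742 ^ (1 << 18) = 537396742 ^ 262144 = 537658886

537658886


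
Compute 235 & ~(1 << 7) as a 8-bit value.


235 & ~(1 << 7) = 107

107


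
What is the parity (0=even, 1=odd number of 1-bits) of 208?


0b11010000 has 3 ones => parity 1

1


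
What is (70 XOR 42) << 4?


Step 1: 70 ^ 42 = 108
Step 2: 108 << 4 = 1728

1728


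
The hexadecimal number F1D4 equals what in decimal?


F1D4 hex = 61908 decimal

61908


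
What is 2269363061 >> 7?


0b10000111010000111011101101110101 >> 7 = 0b1000011101000011101110110 = 17729398

17729398


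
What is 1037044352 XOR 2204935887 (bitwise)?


0b111101110100000000101010000000 ^ 0b10000011011011001010011011001111 = 0b10111110101111001010110001001111 = 3200035919

3200035919


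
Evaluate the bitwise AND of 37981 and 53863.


0b1001010001011101 & 0b1101001001100111 = 0b1001000001000101 = 36933

36933


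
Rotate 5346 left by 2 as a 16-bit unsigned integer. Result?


Rotate 0b1010011100010 left by 2 (16-bit) = 0b101001110001000 = 21384

21384


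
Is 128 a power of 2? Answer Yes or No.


0b10000000. Only one bit set => Yes

Yes


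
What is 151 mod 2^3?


151 & 7 = 7

7


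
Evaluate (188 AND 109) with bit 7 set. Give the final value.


Step 1: 188 & 109 = 44
Step 2: 44 | (1 << 7) = 44 | 128 = 172

172


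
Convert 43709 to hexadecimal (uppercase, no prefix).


43709 = AABD hex

AABD


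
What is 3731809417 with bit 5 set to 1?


3731809417 | (1 << 5) = 3731809417 | 32 = 3731809449

3731809449


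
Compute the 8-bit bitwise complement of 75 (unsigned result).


~0b1001011 = 0b10110100 = 180 (8-bit unsigned)

180


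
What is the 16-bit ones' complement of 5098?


5098 ^ 65535 = 60437

60437


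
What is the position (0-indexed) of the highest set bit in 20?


0b10100. Highest set bit at position 4

4


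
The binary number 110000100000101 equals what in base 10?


110000100000101 in decimal = 24837

24837


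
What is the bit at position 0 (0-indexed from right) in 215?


0b11010111, position 0 = 1

1


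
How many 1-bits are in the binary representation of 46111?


0b1011010000011111 has 9 set bits

9


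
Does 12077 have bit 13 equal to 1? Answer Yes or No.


0b10111100101101, bit 13 = 1. Yes

Yes


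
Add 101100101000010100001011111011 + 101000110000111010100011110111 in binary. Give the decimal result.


101100101000010100001011111011 + 101000110000111010100011110111 = 1010101011001001110101111110010 = 1432677362

1432677362


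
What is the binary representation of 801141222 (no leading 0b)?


801141222 = 101111110000000111000111100110 in binary

101111110000000111000111100110


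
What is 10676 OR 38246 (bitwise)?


0b10100110110100 | 0b1001010101100110 = 0b1011110111110110 = 48630

48630


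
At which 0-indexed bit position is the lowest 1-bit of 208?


0b11010000. Lowest set bit at position 4

4


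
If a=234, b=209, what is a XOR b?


234 ^ 209 = 59

59


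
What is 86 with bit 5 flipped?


86 ^ (1 << 5) = 86 ^ 32 = 118

118


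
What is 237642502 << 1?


0b1110001010100010001100000110 << 1 = 0b11100010101000100011000001100 = 475285004

475285004


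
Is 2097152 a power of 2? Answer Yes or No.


0b1000000000000000000000. Only one bit set => Yes

Yes


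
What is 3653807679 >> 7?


0b11011001110010001010111000111111 >> 7 = 0b1101100111001000101011100 = 28545372

28545372


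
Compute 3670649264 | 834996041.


0b11011010110010011010100110110000 | 0b110001110001010000011101001001 = 0b11111011110011011010111111111001 = 4224561145

4224561145


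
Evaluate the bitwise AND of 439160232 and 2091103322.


0b11010001011010000110110101000 & 0b1111100101000111011010001011010 = 0b11000001000010000010000001000 = 404816904

404816904


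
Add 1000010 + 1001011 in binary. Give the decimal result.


1000010 + 1001011 = 10001101 = 141

141


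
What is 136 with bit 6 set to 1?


136 | (1 << 6) = 136 | 64 = 200

200


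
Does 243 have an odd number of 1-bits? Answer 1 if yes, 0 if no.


0b11110011 has 6 ones => parity 0

0


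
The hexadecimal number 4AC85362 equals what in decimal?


4AC85362 hex = 1254642530 decimal

1254642530


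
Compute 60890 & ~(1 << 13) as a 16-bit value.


60890 & ~(1 << 13) = 52698

52698


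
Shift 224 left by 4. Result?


0b11100000 << 4 = 0b111000000000 = 3584

3584


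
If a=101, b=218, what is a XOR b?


101 ^ 218 = 191

191


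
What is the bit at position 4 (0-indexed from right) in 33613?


0b1000001101001101, position 4 = 0

0


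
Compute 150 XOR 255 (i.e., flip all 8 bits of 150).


150 ^ 255 = 105

105


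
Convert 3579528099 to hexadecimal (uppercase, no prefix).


3579528099 = D55B43A3 hex

D55B43A3


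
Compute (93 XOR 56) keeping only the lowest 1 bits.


Step 1: 93 ^ 56 = 101
Step 2: 101 & 1 = 1

1


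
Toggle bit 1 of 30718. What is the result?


30718 ^ (1 << 1) = 30718 ^ 2 = 30716

30716


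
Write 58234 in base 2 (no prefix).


58234 = 1110001101111010 in binary

1110001101111010


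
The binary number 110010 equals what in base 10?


110010 in decimal = 50

50


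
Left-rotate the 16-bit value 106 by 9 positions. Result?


Rotate 0b1101010 left by 9 (16-bit) = 0b1101010000000000 = 54272

54272


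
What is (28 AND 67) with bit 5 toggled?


Step 1: 28 & 67 = 0
Step 2: 0 ^ (1 << 5) = 0 ^ 32 = 32

32


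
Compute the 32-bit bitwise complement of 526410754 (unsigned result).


~0b11111011000000110010000000010 = 0b11100000100111111001101111111101 = 3768556541 (32-bit unsigned)

3768556541


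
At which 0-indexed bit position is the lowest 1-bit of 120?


0b1111000. Lowest set bit at position 3

3


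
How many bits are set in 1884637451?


0b1110000010101010100100100001011 has 13 set bits

13


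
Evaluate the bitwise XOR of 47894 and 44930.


0b1011101100010110 ^ 0b1010111110000010 = 0b1010010010100 = 5268

5268


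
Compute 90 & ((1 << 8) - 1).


90 & 255 = 90

90


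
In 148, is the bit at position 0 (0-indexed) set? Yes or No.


0b10010100, bit 0 = 0. No

No


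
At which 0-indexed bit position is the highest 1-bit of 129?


0b10000001. Highest set bit at position 7

7


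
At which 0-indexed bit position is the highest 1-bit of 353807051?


0b10101000101101010101011001011. Highest set bit at position 28

28


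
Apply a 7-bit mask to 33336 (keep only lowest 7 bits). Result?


33336 & 127 = 56

56


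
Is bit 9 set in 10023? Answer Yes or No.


0b10011100100111, bit 9 = 1. Yes

Yes


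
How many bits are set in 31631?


0b111101110001111 has 11 set bits

11


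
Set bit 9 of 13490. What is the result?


13490 | (1 << 9) = 13490 | 512 = 14002

14002


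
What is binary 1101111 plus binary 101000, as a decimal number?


1101111 + 101000 = 10010111 = 151

151


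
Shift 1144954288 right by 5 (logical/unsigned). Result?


0b1000100001111101001110110110000 >> 5 = 0b10001000011111010011101101 = 35779821

35779821


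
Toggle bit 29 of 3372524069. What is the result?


3372524069 ^ (1 << 29) = 3372524069 ^ 536870912 = 3909394981

3909394981


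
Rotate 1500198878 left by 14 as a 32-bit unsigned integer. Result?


Rotate 0b1011001011010110011011111011110 left by 14 (32-bit) = 0b11001101111101111001011001011010 = 3455555162

3455555162


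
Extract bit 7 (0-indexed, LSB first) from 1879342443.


0b1110000000001000111110101101011, position 7 = 0

0


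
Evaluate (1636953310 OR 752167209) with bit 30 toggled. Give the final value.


Step 1: 1636953310 | 752167209 = 1842736639
Step 2: 1842736639 ^ (1 << 30) = 1842736639 ^ 1073741824 = 768994815

768994815


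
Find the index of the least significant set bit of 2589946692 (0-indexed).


0b10011010010111110111001101000100. Lowest set bit at position 2

2


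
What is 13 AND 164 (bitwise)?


0b1101 & 0b10100100 = 0b100 = 4

4


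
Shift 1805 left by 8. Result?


0b11100001101 << 8 = 0b1110000110100000000 = 462080

462080


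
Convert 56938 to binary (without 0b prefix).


56938 = 1101111001101010 in binary

1101111001101010


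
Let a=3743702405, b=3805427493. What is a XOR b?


3743702405 ^ 3805427493 = 1039559328

1039559328


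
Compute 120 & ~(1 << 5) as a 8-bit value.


120 & ~(1 << 5) = 88

88


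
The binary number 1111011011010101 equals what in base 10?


1111011011010101 in decimal = 63189

63189


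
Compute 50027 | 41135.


0b1100001101101011 | 0b1010000010101111 = 0b1110001111101111 = 58351

58351


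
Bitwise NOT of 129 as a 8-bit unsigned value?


~0b10000001 = 0b1111110 = 126 (8-bit unsigned)

126


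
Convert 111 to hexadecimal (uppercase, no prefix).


111 = 6F hex

6F


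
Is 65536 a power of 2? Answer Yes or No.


0b10000000000000000. Only one bit set => Yes

Yes


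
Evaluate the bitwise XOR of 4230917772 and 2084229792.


0b11111100001011101010111010001100 ^ 0b1111100001110101101001010100000 = 0b10000000000101000111110000101100 = 2148826156

2148826156


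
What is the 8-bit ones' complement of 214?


214 ^ 255 = 41

41


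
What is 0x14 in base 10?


14 hex = 20 decimal

20


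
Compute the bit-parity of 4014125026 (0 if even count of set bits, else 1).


0b11101111010000101010111111100010 has 19 ones => parity 1

1


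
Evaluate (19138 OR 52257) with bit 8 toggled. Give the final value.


Step 1: 19138 | 52257 = 52963
Step 2: 52963 ^ (1 << 8) = 52963 ^ 256 = 53219

53219


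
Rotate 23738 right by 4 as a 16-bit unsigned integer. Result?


Rotate 0b101110010111010 right by 4 (16-bit) = 0b1010010111001011 = 42443

42443


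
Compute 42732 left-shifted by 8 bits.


0b1010011011101100 << 8 = 0b101001101110110000000000 = 10939392

10939392


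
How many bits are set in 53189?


0b1100111111000101 has 10 set bits

10


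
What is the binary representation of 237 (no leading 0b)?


237 = 11101101 in binary

11101101


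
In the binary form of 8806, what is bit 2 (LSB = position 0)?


0b10001001100110, position 2 = 1

1


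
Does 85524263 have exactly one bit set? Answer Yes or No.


0b101000110001111111100100111. Multiple bits set => No

No


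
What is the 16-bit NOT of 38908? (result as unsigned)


~0b1001011111111100 = 0b110100000000011 = 26627 (16-bit unsigned)

26627


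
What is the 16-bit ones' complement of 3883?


3883 ^ 65535 = 61652

61652


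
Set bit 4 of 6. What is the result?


6 | (1 << 4) = 6 | 16 = 22

22


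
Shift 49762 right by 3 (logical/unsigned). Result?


0b1100001001100010 >> 3 = 0b1100001001100 = 6220

6220


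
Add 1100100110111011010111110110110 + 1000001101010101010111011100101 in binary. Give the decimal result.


1100100110111011010111110110110 + 1000001101010101010111011100101 = 10100110100010000101111010011011 = 2793954971

2793954971


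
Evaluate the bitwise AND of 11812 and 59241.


0b10111000100100 & 0b1110011101101001 = 0b10011000100000 = 9760

9760


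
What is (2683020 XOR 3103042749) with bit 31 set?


Step 1: 2683020 ^ 3103042749 = 3101449265
Step 2: 3101449265 | (1 << 31) = 3101449265 | 2147483648 = 3101449265

3101449265


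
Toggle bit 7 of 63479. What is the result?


63479 ^ (1 << 7) = 63479 ^ 128 = 63351

63351


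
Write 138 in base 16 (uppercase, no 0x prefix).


138 = 8A hex

8A


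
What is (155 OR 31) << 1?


Step 1: 155 | 31 = 159
Step 2: 159 << 1 = 318

318


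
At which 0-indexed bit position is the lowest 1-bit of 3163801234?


0b10111100100100111100011010010010. Lowest set bit at position 1

1


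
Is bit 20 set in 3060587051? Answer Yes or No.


0b10110110011011001101101000101011, bit 20 = 0. No

No


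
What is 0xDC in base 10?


DC hex = 220 decimal

220


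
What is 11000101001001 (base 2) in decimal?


11000101001001 in decimal = 12617

12617


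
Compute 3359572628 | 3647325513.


0b11001000001111110000001010010100 | 0b11011001011001011100010101001001 = 0b11011001011111111100011111011101 = 3649030109

3649030109


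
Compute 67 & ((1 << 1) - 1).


67 & 1 = 1

1


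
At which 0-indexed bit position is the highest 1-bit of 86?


0b1010110. Highest set bit at position 6

6


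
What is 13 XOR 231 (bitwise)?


0b1101 ^ 0b11100111 = 0b11101010 = 234

234


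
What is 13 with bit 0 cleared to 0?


13 & ~(1 << 0) = 12

12


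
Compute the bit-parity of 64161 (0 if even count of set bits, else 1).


0b1111101010100001 has 9 ones => parity 1

1


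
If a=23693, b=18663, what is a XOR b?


23693 ^ 18663 = 5226

5226


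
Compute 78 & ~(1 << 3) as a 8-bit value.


78 & ~(1 << 3) = 70

70


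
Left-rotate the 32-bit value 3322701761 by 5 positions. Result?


Rotate 0b11000110000011000110011111000001 left by 5 (32-bit) = 0b11000001100011001111100000111000 = 3247241272

3247241272


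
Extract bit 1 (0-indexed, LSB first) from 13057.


0b11001100000001, position 1 = 0

0


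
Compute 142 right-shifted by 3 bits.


0b10001110 >> 3 = 0b10001 = 17

17


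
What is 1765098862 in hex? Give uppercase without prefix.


1765098862 = 6935456E hex

6935456E


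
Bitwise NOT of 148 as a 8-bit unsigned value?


~0b10010100 = 0b1101011 = 107 (8-bit unsigned)

107


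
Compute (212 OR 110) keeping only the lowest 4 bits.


Step 1: 212 | 110 = 254
Step 2: 254 & 15 = 14

14


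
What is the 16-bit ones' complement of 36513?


36513 ^ 65535 = 29022

29022


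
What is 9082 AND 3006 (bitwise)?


0b10001101111010 & 0b101110111110 = 0b1100111010 = 826

826


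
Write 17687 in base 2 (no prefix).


17687 = 100010100010111 in binary

100010100010111


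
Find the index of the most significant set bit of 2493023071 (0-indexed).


0b10010100100110001000001101011111. Highest set bit at position 31

31


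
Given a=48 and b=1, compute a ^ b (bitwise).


48 ^ 1 = 49

49


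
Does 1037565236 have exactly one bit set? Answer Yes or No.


0b111101110101111111110100110100. Multiple bits set => No

No


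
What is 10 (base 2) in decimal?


10 in decimal = 2

2


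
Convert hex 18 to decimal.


18 hex = 24 decimal

24


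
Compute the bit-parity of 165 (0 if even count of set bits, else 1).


0b10100101 has 4 ones => parity 0

0


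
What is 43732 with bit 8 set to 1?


43732 | (1 << 8) = 43732 | 256 = 43988

43988


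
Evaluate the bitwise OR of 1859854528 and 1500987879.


0b1101110110110110010000011000000 | 0b1011001011101110100000111100111 = 0b1111111111111110110000111100111 = 2147443175

2147443175


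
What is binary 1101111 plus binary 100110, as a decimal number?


1101111 + 100110 = 10010101 = 149

149


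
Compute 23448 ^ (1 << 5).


23448 ^ (1 << 5) = 23448 ^ 32 = 23480

23480


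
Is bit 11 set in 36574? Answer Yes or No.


0b1000111011011110, bit 11 = 1. Yes

Yes


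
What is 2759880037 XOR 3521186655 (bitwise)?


0b10100100100000000110110101100101 ^ 0b11010001111000010000101101011111 = 0b1110101011000010110011000111010 = 1969317434

1969317434


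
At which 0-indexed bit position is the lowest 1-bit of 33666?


0b1000001110000010. Lowest set bit at position 1

1


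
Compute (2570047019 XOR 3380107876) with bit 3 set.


Step 1: 2570047019 ^ 3380107876 = 1347916879
Step 2: 1347916879 | (1 << 3) = 1347916879 | 8 = 1347916879

1347916879


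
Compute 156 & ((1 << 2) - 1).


156 & 3 = 0

0


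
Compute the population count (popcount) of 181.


0b10110101 has 5 set bits

5


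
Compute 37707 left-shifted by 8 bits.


0b1001001101001011 << 8 = 0b100100110100101100000000 = 9652992

9652992


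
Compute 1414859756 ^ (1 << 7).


1414859756 ^ (1 << 7) = 1414859756 ^ 128 = 1414859628

1414859628


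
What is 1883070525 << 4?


0b1110000001111010110000000111101 << 4 = 0b11100000011110101100000001111010000 = 30129128400

30129128400


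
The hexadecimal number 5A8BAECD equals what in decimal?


5A8BAECD hex = 1519103693 decimal

1519103693


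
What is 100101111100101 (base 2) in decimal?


100101111100101 in decimal = 19429

19429


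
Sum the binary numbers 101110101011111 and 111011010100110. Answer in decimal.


101110101011111 + 111011010100110 = 1101010000000101 = 54277

54277


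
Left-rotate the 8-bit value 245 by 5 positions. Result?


Rotate 0b11110101 left by 5 (8-bit) = 0b10111110 = 190

190


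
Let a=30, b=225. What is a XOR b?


30 ^ 225 = 255

255


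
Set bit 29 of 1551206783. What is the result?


1551206783 | (1 << 29) = 1551206783 | 536870912 = 2088077695

2088077695


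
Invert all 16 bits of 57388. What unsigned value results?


57388 ^ 65535 = 8147

8147


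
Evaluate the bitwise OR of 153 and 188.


0b10011001 | 0b10111100 = 0b10111101 = 189

189


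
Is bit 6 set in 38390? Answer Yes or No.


0b1001010111110110, bit 6 = 1. Yes

Yes


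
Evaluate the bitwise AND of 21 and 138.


0b10101 & 0b10001010 = 0b0 = 0

0


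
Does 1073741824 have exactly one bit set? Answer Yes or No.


0b1000000000000000000000000000000. Only one bit set => Yes

Yes


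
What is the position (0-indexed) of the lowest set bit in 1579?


0b11000101011. Lowest set bit at position 0

0


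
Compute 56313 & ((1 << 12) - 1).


56313 & 4095 = 3065

3065


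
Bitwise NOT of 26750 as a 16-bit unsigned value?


~0b110100001111110 = 0b1001011110000001 = 38785 (16-bit unsigned)

38785


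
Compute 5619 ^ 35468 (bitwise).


0b1010111110011 ^ 0b1000101010001100 = 0b1001111101111111 = 40831

40831


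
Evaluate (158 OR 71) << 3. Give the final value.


Step 1: 158 | 71 = 223
Step 2: 223 << 3 = 1784

1784


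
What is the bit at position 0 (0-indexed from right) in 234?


0b11101010, position 0 = 0

0


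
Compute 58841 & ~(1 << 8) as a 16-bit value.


58841 & ~(1 << 8) = 58585

58585


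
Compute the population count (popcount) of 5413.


0b1010100100101 has 6 set bits

6


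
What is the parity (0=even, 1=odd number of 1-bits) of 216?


0b11011000 has 4 ones => parity 0

0


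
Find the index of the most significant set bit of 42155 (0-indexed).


0b1010010010101011. Highest set bit at position 15

15


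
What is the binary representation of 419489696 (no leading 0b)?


419489696 = 11001000000001110011110100000 in binary

11001000000001110011110100000


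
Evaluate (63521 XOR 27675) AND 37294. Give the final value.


Step 1: 63521 ^ 27675 = 37946
Step 2: 37946 & 37294 = 36906

36906


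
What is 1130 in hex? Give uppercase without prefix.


1130 = 46A hex

46A


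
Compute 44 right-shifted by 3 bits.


0b101100 >> 3 = 0b101 = 5

5


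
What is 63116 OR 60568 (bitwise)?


0b1111011010001100 | 0b1110110010011000 = 0b1111111010011100 = 65180

65180


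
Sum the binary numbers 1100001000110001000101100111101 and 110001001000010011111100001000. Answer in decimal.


1100001000110001000101100111101 + 110001001000010011111100001000 = 10010010001110011100101001000101 = 2453260869

2453260869


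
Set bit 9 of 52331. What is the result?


52331 | (1 << 9) = 52331 | 512 = 52843

52843


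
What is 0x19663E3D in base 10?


19663E3D hex = 426131005 decimal

426131005


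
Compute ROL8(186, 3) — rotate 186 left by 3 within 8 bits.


Rotate 0b10111010 left by 3 (8-bit) = 0b11010101 = 213

213


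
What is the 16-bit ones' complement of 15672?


15672 ^ 65535 = 49863

49863


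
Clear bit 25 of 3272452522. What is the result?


3272452522 & ~(1 << 25) = 3238898090

3238898090


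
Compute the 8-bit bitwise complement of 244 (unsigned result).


~0b11110100 = 0b1011 = 11 (8-bit unsigned)

11


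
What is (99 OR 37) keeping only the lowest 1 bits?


Step 1: 99 | 37 = 103
Step 2: 103 & 1 = 1

1


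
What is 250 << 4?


0b11111010 << 4 = 0b111110100000 = 4000

4000


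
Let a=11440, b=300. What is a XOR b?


11440 ^ 300 = 11676

11676


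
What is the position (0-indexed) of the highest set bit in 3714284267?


0b11011101011000110111101011101011. Highest set bit at position 31

31


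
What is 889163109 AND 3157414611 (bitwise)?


0b110100111111111000110101100101 & 0b10111100001100100101001011010011 = 0b110100001100100000000001000001 = 875692097

875692097


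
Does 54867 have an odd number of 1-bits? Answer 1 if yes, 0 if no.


0b1101011001010011 has 9 ones => parity 1

1


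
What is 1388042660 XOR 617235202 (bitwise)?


0b1010010101110111101100110100100 ^ 0b100100110010100100001100000010 = 0b1110110011100011001101010100110 = 1987156646

1987156646


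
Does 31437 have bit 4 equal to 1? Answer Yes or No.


0b111101011001101, bit 4 = 0. No

No


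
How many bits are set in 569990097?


0b100001111110010101101111010001 has 17 set bits

17


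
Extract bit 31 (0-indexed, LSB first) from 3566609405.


0b11010100100101100010001111111101, position 31 = 1

1


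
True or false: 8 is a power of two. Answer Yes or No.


0b1000. Only one bit set => Yes

Yes


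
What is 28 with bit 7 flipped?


28 ^ (1 << 7) = 28 ^ 128 = 156

156


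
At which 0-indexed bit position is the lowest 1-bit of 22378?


0b101011101101010. Lowest set bit at position 1

1


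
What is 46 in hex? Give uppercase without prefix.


46 = 2E hex

2E


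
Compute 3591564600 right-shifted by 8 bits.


0b11010110000100101110110100111000 >> 8 = 0b110101100001001011101101 = 14029549

14029549


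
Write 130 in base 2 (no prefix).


130 = 10000010 in binary

10000010


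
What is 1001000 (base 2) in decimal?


1001000 in decimal = 72

72


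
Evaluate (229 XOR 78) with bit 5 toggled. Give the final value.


Step 1: 229 ^ 78 = 171
Step 2: 171 ^ (1 << 5) = 171 ^ 32 = 139

139


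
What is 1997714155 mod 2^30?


1997714155 & 1073741823 = 923972331

923972331


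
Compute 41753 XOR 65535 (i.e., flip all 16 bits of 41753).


41753 ^ 65535 = 23782

23782


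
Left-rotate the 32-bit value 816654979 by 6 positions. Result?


Rotate 0b110000101011010010101010000011 left by 6 (32-bit) = 0b101011010010101010000011001100 = 726311116

726311116


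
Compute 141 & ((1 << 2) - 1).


141 & 3 = 1

1


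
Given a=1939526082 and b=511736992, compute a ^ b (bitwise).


1939526082 ^ 511736992 = 1830464866

1830464866


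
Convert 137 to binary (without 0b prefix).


137 = 10001001 in binary

10001001


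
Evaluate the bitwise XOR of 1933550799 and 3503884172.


0b1110011001111111010010011001111 ^ 0b11010000110110010000011110001100 = 0b10100011111001101010001101000011 = 2749801283

2749801283


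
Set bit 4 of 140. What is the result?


140 | (1 << 4) = 140 | 16 = 156

156


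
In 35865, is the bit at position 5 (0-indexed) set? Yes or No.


0b1000110000011001, bit 5 = 0. No

No


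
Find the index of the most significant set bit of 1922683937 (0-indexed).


0b1110010100110011101010000100001. Highest set bit at position 30

30


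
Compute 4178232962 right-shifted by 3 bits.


0b11111001000010101100011010000010 >> 3 = 0b11111001000010101100011010000 = 522279120

522279120


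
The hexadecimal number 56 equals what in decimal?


56 hex = 86 decimal

86


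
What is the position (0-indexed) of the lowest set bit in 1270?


0b10011110110. Lowest set bit at position 1

1


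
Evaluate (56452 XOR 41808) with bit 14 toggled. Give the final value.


Step 1: 56452 ^ 41808 = 32724
Step 2: 32724 ^ (1 << 14) = 32724 ^ 16384 = 16340

16340


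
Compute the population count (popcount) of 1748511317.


0b1101000001110000010101001010101 has 13 set bits

13


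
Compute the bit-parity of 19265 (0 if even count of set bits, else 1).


0b100101101000001 has 6 ones => parity 0

0


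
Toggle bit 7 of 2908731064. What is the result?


2908731064 ^ (1 << 7) = 2908731064 ^ 128 = 2908730936

2908730936


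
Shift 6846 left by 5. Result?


0b1101010111110 << 5 = 0b110101011111000000 = 219072

219072


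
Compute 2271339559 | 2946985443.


0b10000111011000011110010000100111 | 0b10101111101001110110110111100011 = 0b10101111111001111110110111100111 = 2951212519

2951212519


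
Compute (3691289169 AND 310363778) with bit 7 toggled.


Step 1: 3691289169 & 310363778 = 268730880
Step 2: 268730880 ^ (1 << 7) = 268730880 ^ 128 = 268731008

268731008


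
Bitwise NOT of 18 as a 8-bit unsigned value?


~0b10010 = 0b11101101 = 237 (8-bit unsigned)

237


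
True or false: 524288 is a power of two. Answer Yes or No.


0b10000000000000000000. Only one bit set => Yes

Yes


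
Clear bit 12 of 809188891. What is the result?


809188891 & ~(1 << 12) = 809184795

809184795


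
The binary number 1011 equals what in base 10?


1011 in decimal = 11

11


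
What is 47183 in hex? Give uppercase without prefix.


47183 = B84F hex

B84F


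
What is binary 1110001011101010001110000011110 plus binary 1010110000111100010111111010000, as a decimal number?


1110001011101010001110000011110 + 1010110000111100010111111010000 = 11000111100100110100101111101110 = 3348319214

3348319214


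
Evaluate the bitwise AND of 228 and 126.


0b11100100 & 0b1111110 = 0b1100100 = 100

100


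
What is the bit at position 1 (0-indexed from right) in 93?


0b1011101, position 1 = 0

0


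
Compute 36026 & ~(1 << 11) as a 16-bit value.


36026 & ~(1 << 11) = 33978

33978


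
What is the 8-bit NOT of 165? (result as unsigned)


~0b10100101 = 0b1011010 = 90 (8-bit unsigned)

90


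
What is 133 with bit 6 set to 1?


133 | (1 << 6) = 133 | 64 = 197

197


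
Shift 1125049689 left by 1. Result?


0b1000011000011101110010101011001 << 1 = 0b10000110000111011100101010110010 = 2250099378

2250099378


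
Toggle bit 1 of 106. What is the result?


106 ^ (1 << 1) = 106 ^ 2 = 104

104


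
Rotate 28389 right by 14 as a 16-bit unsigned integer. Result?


Rotate 0b110111011100101 right by 14 (16-bit) = 0b1011101110010101 = 48021

48021


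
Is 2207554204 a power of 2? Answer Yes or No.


0b10000011100101001001101010011100. Multiple bits set => No

No


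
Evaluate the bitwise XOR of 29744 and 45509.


0b111010000110000 ^ 0b1011000111000101 = 0b1100010111110101 = 50677

50677


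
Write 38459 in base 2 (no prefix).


38459 = 1001011000111011 in binary

1001011000111011


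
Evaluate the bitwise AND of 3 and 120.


0b11 & 0b1111000 = 0b0 = 0

0


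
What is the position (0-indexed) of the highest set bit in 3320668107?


0b11000101111011010101111111001011. Highest set bit at position 31

31


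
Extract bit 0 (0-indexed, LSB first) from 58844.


0b1110010111011100, position 0 = 0

0


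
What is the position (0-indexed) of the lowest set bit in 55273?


0b1101011111101001. Lowest set bit at position 0

0


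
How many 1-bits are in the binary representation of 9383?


0b10010010100111 has 7 set bits

7


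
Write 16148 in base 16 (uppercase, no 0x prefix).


16148 = 3F14 hex

3F14


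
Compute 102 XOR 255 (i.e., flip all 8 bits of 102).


102 ^ 255 = 153

153


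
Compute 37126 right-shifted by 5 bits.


0b1001000100000110 >> 5 = 0b10010001000 = 1160

1160


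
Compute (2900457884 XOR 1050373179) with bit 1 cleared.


Step 1: 2900457884 ^ 1050373179 = 2457474471
Step 2: 2457474471 & ~(1 << 1) = 2457474469

2457474469


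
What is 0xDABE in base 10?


DABE hex = 55998 decimal

55998


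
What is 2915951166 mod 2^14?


2915951166 & 16383 = 8766

8766


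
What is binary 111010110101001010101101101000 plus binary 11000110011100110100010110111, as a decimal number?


111010110101001010101101101000 + 11000110011100110100010110111 = 1010011101000110001010000011111 = 1403196447

1403196447


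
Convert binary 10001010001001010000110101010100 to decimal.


10001010001001010000110101010100 in decimal = 2317684052

2317684052


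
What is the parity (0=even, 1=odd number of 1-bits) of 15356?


0b11101111111100 has 11 ones => parity 1

1


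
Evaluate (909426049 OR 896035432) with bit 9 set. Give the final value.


Step 1: 909426049 | 896035432 = 930938857
Step 2: 930938857 | (1 << 9) = 930938857 | 512 = 930938857

930938857


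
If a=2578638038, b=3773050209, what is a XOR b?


2578638038 ^ 3773050209 = 2035730871

2035730871


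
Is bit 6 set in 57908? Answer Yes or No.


0b1110001000110100, bit 6 = 0. No

No


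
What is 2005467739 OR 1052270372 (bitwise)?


0b1110111100010010000001001011011 | 0b111110101110000101111100100100 = 0b1111111101110010101111101111111 = 2142855039

2142855039


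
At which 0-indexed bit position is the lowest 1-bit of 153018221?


0b1001000111101101111101101101. Lowest set bit at position 0

0


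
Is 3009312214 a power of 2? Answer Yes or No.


0b10110011010111100111010111010110. Multiple bits set => No

No


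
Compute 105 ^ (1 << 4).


105 ^ (1 << 4) = 105 ^ 16 = 121

121


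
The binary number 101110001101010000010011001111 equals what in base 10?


101110001101010000010011001111 in decimal = 775226575

775226575


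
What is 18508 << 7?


0b100100001001100 << 7 = 0b1001000010011000000000 = 2369024

2369024


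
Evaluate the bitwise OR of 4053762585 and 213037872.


0b11110001100111111000001000011001 | 0b1100101100101011001100110000 = 0b11111101101111111011001100111001 = 4257198905

4257198905


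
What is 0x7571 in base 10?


7571 hex = 30065 decimal

30065


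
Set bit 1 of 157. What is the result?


157 | (1 << 1) = 157 | 2 = 159

159


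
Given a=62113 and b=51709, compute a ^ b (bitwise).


62113 ^ 51709 = 15196

15196


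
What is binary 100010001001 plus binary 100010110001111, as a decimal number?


100010001001 + 100010110001111 = 100111000011000 = 19992

19992


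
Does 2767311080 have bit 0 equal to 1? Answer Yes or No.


0b10100100111100011101000011101000, bit 0 = 0. No

No


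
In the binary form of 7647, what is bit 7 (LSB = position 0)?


0b1110111011111, position 7 = 1

1


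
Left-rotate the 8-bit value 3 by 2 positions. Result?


Rotate 0b11 left by 2 (8-bit) = 0b1100 = 12

12


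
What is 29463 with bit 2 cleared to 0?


29463 & ~(1 << 2) = 29459

29459


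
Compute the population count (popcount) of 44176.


0b1010110010010000 has 6 set bits

6


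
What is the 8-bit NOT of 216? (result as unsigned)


~0b11011000 = 0b100111 = 39 (8-bit unsigned)

39


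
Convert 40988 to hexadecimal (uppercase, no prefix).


40988 = A01C hex

A01C


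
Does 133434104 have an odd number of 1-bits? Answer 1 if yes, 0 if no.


0b111111101000000101011111000 has 15 ones => parity 1

1


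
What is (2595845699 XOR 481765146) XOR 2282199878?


Step 1: 2595845699 ^ 481765146 = 2249085273
Step 2: 2249085273 ^ 2282199878 = 235522591

235522591


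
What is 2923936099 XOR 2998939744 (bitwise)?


0b10101110010001111011100101100011 ^ 0b10110010110000000011000001100000 = 0b11100100001111000100100000011 = 478644483

478644483


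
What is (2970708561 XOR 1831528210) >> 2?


Step 1: 2970708561 ^ 1831528210 = 3694890307
Step 2: 3694890307 >> 2 = 923722576

923722576


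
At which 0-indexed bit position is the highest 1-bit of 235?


0b11101011. Highest set bit at position 7

7


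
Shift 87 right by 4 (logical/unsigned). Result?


0b1010111 >> 4 = 0b101 = 5

5


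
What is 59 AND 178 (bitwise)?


0b111011 & 0b10110010 = 0b110010 = 50

50


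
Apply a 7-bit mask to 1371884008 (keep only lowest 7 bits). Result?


1371884008 & 127 = 104

104


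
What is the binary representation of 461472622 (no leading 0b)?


461472622 = 11011100000011000001101101110 in binary

11011100000011000001101101110


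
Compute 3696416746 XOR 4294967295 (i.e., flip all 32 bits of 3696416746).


3696416746 ^ 4294967295 = 598550549

598550549


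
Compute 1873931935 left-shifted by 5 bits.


0b1101111101100011110111010011111 << 5 = 0b110111110110001111011101001111100000 = 59965821920

59965821920


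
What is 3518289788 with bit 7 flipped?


3518289788 ^ (1 << 7) = 3518289788 ^ 128 = 3518289916

3518289916


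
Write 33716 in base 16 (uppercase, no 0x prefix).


33716 = 83B4 hex

83B4


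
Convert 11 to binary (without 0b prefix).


11 = 1011 in binary

1011


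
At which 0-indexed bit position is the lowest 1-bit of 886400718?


0b110100110101010110011011001110. Lowest set bit at position 1

1


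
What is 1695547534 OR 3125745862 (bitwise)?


0b1100101000100000000000010001110 | 0b10111010010011110001100011000110 = 0b11111111010111110001100011001110 = 4284422350

4284422350


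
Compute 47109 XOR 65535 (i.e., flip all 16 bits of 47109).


47109 ^ 65535 = 18426

18426


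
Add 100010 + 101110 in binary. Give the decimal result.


100010 + 101110 = 1010000 = 80

80


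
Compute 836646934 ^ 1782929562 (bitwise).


0b110001110111100011100000010110 ^ 0b1101010010001010101100010011010 = 0b1011011100110110110000010001100 = 1536909452

1536909452


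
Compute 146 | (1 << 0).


146 | (1 << 0) = 146 | 1 = 147

147


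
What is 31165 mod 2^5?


31165 & 31 = 29

29


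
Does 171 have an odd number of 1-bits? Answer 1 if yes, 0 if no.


0b10101011 has 5 ones => parity 1

1


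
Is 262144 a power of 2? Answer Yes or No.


0b1000000000000000000. Only one bit set => Yes

Yes


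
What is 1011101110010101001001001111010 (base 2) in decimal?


1011101110010101001001001111010 in decimal = 1573556858

1573556858


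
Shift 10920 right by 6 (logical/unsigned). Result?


0b10101010101000 >> 6 = 0b10101010 = 170

170


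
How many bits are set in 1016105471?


0b111100100100001000100111111111 has 17 set bits

17


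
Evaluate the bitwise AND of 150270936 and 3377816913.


0b1000111101001111001111011000 & 0b11001001010101010110010101010001 = 0b1000010101000110000101010000 = 139747664

139747664


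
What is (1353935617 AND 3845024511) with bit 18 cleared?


Step 1: 1353935617 & 3845024511 = 1075997185
Step 2: 1075997185 & ~(1 << 18) = 1075997185

1075997185


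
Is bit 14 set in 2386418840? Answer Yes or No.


0b10001110001111011101110010011000, bit 14 = 1. Yes

Yes


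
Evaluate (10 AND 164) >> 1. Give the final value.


Step 1: 10 & 164 = 0
Step 2: 0 >> 1 = 0

0


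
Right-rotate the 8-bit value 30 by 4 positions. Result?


Rotate 0b11110 right by 4 (8-bit) = 0b11100001 = 225

225


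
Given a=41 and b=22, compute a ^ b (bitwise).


41 ^ 22 = 63

63


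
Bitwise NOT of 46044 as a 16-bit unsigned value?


~0b1011001111011100 = 0b100110000100011 = 19491 (16-bit unsigned)

19491


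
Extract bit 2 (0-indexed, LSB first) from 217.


0b11011001, position 2 = 0

0


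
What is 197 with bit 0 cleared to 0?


197 & ~(1 << 0) = 196

196


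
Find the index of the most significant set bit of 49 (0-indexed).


0b110001. Highest set bit at position 5

5


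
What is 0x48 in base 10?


48 hex = 72 decimal

72


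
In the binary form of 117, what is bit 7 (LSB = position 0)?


0b1110101, position 7 = 0

0


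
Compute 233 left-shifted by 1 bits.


0b11101001 << 1 = 0b111010010 = 466

466


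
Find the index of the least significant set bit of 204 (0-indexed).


0b11001100. Lowest set bit at position 2

2


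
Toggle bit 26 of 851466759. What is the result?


851466759 ^ (1 << 26) = 851466759 ^ 67108864 = 918575623

918575623


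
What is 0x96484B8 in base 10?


96484B8 hex = 157582520 decimal

157582520


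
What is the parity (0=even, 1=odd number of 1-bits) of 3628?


0b111000101100 has 6 ones => parity 0

0


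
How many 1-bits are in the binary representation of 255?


0b11111111 has 8 set bits

8


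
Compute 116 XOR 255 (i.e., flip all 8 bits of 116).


116 ^ 255 = 139

139


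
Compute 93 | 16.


0b1011101 | 0b10000 = 0b1011101 = 93

93


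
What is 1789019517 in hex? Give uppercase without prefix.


1789019517 = 6AA2457D hex

6AA2457D


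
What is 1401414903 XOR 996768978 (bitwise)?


0b1010011100001111110010011110111 ^ 0b111011011010010111110011010010 = 0b1101000111011101001100000100101 = 1760466981

1760466981


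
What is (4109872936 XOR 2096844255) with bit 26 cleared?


Step 1: 4109872936 ^ 2096844255 = 2282545911
Step 2: 2282545911 & ~(1 << 26) = 2282545911

2282545911


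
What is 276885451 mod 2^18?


276885451 & 262143 = 61387

61387


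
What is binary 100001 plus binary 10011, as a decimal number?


100001 + 10011 = 110100 = 52

52


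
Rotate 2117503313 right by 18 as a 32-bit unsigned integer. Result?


Rotate 0b1111110001101101000100101010001 right by 18 (32-bit) = 0b10100010010101000101111110001101 = 2723438477

2723438477
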